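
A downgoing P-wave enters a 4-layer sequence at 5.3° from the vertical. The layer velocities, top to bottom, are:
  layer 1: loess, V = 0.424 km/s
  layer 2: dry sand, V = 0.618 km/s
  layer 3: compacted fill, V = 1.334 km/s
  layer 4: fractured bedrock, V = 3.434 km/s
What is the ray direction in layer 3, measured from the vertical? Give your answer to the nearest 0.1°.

Ray parameter p = sin 5.3° / 0.424 = 2.1786e-01 s/km.
sin θ_3 = p·V_3 = 2.1786e-01 × 1.334 = 0.2906.
θ_3 = arcsin 0.2906 = 16.90°.

16.9°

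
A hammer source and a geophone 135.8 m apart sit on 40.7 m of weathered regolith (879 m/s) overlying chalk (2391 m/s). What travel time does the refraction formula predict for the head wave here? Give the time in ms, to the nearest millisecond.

θ_c = arcsin(V₁/V₂) = arcsin(879/2391) = 21.57°, cos θ_c = 0.9300.
Intercept time tᵢ = 2h cos θ_c / V₁ = 2·40.7·0.9300/879 = 0.08612 s.
t = x/V₂ + tᵢ = 135.8/2391 + 0.08612 = 0.14292 s.

143 ms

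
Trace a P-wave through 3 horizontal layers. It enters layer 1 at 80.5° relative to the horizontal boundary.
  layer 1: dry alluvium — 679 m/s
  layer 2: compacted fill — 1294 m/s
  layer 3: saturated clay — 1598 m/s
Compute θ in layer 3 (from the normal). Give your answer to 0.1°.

22.9°

From the normal: θ₁ = 90° − 80.5° = 9.5°.
Snell's law across each interface conserves sin θ / V, so sin θ_3 = V_3·sin θ₁/V₁.
sin θ_3 = 1598 × sin 9.5° / 679 = 0.3884.
θ_3 = 22.86° from the vertical.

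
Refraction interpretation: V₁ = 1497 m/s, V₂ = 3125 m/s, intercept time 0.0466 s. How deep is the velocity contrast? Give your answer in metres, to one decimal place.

h = tᵢ·V₁·V₂ / (2·√(V₂²−V₁²)).
√(V₂²−V₁²) = √(3125² − 1497²) = 2743.1 m/s.
h = 0.0466 s × 1497 × 3125 / (2 × 2743.1) = 39.74 m.

39.7 m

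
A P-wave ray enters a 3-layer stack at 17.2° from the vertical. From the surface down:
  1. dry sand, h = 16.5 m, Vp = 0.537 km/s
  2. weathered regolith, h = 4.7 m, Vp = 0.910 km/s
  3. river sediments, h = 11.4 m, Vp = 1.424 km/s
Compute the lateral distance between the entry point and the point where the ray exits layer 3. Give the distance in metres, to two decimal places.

Apply Snell's law at each interface; in layer i the horizontal offset is hᵢ·tan θᵢ.
Layer 1: θ = 17.20°; offset = 16.5·tan 17.20° = 5.1076 m.
Layer 2: sin θ = 0.910·sin 17.2°/0.537 = 0.5011, θ = 30.07°; offset = 4.7·tan 30.07° = 2.7216 m.
Layer 3: sin θ = 1.424·sin 17.2°/0.537 = 0.7841, θ = 51.64°; offset = 11.4·tan 51.64° = 14.4049 m.
Σ offsets = 22.2341 m.

22.23 m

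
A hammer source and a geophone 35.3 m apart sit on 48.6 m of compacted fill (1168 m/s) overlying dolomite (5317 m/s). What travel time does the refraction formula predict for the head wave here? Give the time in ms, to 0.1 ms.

θ_c = arcsin(V₁/V₂) = arcsin(1168/5317) = 12.69°, cos θ_c = 0.9756.
Intercept time tᵢ = 2h cos θ_c / V₁ = 2·48.6·0.9756/1168 = 0.08119 s.
t = x/V₂ + tᵢ = 35.3/5317 + 0.08119 = 0.08783 s.

87.8 ms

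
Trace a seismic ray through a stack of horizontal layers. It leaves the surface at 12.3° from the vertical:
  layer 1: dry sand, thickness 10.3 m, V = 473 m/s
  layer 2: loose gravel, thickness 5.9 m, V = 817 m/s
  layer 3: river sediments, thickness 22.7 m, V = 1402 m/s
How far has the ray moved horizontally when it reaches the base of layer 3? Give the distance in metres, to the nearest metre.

23 m

Apply Snell's law at each interface; in layer i the horizontal offset is hᵢ·tan θᵢ.
Layer 1: θ = 12.30°; offset = 10.3·tan 12.30° = 2.246 m.
Layer 2: sin θ = 817·sin 12.3°/473 = 0.3680, θ = 21.59°; offset = 5.9·tan 21.59° = 2.335 m.
Layer 3: sin θ = 1402·sin 12.3°/473 = 0.6314, θ = 39.16°; offset = 22.7·tan 39.16° = 18.485 m.
Summing the layer offsets gives 23.065 m.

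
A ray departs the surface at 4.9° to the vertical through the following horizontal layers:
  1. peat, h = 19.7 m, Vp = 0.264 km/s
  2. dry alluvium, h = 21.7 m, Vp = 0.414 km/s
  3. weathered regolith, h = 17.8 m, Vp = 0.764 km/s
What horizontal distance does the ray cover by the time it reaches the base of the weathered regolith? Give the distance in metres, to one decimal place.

Apply Snell's law at each interface; in layer i the horizontal offset is hᵢ·tan θᵢ.
Layer 1: θ = 4.90°; offset = 19.7·tan 4.90° = 1.689 m.
Layer 2: sin θ = 0.414·sin 4.9°/0.264 = 0.1339, θ = 7.70°; offset = 21.7·tan 7.70° = 2.933 m.
Layer 3: sin θ = 0.764·sin 4.9°/0.264 = 0.2472, θ = 14.31°; offset = 17.8·tan 14.31° = 4.541 m.
Summing the layer offsets gives 9.163 m.

9.2 m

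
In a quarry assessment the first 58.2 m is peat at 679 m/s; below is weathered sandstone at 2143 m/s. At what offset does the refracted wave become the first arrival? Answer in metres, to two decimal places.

161.61 m

θ_c = arcsin(679/2143) = 18.47°, so cos θ_c = 0.9485 and tᵢ = 2h cos θ_c/V₁ = 0.1626 s.
At crossover x/V₁ = x/V₂ + tᵢ ⇒ x = tᵢ/(1/V₁ − 1/V₂) = 0.16260/(1.4728e-03 − 4.6664e-04) = 161.61 m.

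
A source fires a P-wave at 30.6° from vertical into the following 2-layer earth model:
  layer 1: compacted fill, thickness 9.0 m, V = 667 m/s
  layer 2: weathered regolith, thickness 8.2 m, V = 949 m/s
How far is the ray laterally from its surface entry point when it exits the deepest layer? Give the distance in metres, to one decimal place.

13.9 m

Ray parameter p = sin 30.6° / 667 m/s = 7.6318e-04 s/m.
Layer 1: θ = 30.60°; offset = 9.0·tan 30.60° = 5.323 m.
Layer 2: sin θ = p·949 = 0.7243 → θ = 46.41°; offset = 8.2·tan 46.41° = 8.613 m.
Total horizontal offset = 13.936 m.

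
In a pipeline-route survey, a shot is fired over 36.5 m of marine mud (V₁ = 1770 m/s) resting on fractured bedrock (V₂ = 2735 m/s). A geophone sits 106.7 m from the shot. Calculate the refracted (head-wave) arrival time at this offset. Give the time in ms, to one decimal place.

t = x/V₂ + 2h·√(V₂²−V₁²)/(V₁V₂).
√(V₂²−V₁²) = √(2735²−1770²) = 2085.0 m/s; delay term = 2·36.5·2085.0/(1770·2735) = 0.03144 s.
t = 106.7/2735 + 0.03144 = 0.07045 s.

70.5 ms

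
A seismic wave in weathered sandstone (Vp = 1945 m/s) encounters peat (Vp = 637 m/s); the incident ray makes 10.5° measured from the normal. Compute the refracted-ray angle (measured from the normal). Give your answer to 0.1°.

Snell's law: sin θ₂ = (V₂/V₁)·sin θ₁ = (637/1945)·sin 10.5° = 0.0597.
θ₂ = sin⁻¹(0.0597) = 3.42° (from vertical).

3.4°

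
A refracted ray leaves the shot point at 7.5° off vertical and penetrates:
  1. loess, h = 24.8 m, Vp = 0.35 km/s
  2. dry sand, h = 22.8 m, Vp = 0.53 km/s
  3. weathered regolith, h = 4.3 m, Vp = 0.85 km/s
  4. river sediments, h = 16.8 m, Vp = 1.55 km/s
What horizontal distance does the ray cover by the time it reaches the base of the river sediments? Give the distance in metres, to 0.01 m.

Ray parameter p = sin 7.5° / 0.35 km/s = 3.7293e-01 s/km.
Layer 1: θ = 7.50°; offset = 24.8·tan 7.50° = 3.2650 m.
Layer 2: sin θ = p·0.53 = 0.1977 → θ = 11.40°; offset = 22.8·tan 11.40° = 4.5972 m.
Layer 3: sin θ = p·0.85 = 0.3170 → θ = 18.48°; offset = 4.3·tan 18.48° = 1.4372 m.
Layer 4: sin θ = p·1.55 = 0.5780 → θ = 35.31°; offset = 16.8·tan 35.31° = 11.9008 m.
Σ offsets = 21.2002 m.

21.20 m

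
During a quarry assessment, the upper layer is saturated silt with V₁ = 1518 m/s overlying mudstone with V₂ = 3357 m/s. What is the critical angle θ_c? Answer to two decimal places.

26.88°

At critical incidence the refracted ray runs along the interface (θ₂ = 90°), so sin θ_c = V₁/V₂.
θ_c = arcsin(1518/3357) = arcsin 0.4522 = 26.88°.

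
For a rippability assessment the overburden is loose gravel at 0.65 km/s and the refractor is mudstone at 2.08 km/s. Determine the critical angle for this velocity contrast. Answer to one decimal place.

Critical incidence: sin θ_c = V₁/V₂ = 0.65/2.08 = 0.3125.
θ_c = arcsin 0.3125 = 18.21°.

18.2°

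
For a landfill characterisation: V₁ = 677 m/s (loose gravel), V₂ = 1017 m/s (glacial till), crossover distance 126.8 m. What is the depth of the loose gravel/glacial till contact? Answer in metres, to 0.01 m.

28.40 m

h = (x_cross/2)·√((V₂−V₁)/(V₂+V₁)).
(V₂−V₁)/(V₂+V₁) = (1017−677)/(1017+677) = 0.2007; √ = 0.4480.
h = (126.8/2)·0.4480 = 28.40 m.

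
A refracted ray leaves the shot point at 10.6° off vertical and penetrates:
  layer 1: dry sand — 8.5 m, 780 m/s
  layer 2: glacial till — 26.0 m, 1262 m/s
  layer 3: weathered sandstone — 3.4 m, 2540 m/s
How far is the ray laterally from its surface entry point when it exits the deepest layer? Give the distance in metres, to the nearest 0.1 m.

12.2 m

Apply Snell's law at each interface; in layer i the horizontal offset is hᵢ·tan θᵢ.
Layer 1: θ = 10.60°; offset = 8.5·tan 10.60° = 1.591 m.
Layer 2: sin θ = 1262·sin 10.6°/780 = 0.2976, θ = 17.31°; offset = 26.0·tan 17.31° = 8.106 m.
Layer 3: sin θ = 2540·sin 10.6°/780 = 0.5990, θ = 36.80°; offset = 3.4·tan 36.80° = 2.544 m.
Summing the layer offsets gives 12.240 m.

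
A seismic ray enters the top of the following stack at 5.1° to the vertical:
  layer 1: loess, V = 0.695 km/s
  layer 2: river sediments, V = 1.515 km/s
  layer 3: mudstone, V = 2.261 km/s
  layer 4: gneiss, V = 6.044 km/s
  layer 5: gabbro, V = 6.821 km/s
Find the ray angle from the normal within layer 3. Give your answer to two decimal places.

Ray parameter p = sin 5.1° / 0.695 = 1.2791e-01 s/km.
sin θ_3 = p·V_3 = 1.2791e-01 × 2.261 = 0.2892.
θ_3 = arcsin 0.2892 = 16.81°.

16.81°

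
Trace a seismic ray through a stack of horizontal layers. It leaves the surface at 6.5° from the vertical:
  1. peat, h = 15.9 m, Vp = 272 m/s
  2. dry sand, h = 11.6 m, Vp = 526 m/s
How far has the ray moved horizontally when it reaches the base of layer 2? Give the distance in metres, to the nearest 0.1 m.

p = sin θ₁/V₁ = sin 6.5°/272 = 4.1619e-04 s/m is conserved through the stack.
Layer 1: θ = 6.50°; offset = 15.9·tan 6.50° = 1.812 m.
Layer 2: sin θ = p·526 = 0.2189 → θ = 12.65°; offset = 11.6·tan 12.65° = 2.603 m.
Σ offsets = 4.414 m.

4.4 m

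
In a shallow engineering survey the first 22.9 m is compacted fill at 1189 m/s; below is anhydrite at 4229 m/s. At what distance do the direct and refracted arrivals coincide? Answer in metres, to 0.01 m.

61.14 m

θ_c = arcsin(1189/4229) = 16.33°, so cos θ_c = 0.9597 and tᵢ = 2h cos θ_c/V₁ = 0.0370 s.
At crossover x/V₁ = x/V₂ + tᵢ ⇒ x = tᵢ/(1/V₁ − 1/V₂) = 0.03697/(8.4104e-04 − 2.3646e-04) = 61.14 m.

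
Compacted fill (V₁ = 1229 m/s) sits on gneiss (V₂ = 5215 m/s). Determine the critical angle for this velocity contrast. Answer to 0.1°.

Critical incidence: sin θ_c = V₁/V₂ = 1229/5215 = 0.2357.
θ_c = arcsin 0.2357 = 13.63°.

13.6°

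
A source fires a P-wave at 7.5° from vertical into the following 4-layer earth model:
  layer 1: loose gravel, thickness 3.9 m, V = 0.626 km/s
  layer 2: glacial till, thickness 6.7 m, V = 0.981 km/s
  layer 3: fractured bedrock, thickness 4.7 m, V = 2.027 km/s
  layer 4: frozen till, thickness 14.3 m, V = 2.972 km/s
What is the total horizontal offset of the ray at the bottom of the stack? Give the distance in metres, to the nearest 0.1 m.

p = sin θ₁/V₁ = sin 7.5°/0.626 = 2.0851e-01 s/km is conserved through the stack.
Layer 1: θ = 7.50°; offset = 3.9·tan 7.50° = 0.513 m.
Layer 2: sin θ = p·0.981 = 0.2045 → θ = 11.80°; offset = 6.7·tan 11.80° = 1.400 m.
Layer 3: sin θ = p·2.027 = 0.4226 → θ = 25.00°; offset = 4.7·tan 25.00° = 2.192 m.
Layer 4: sin θ = p·2.972 = 0.6197 → θ = 38.29°; offset = 14.3·tan 38.29° = 11.291 m.
Summing the layer offsets gives 15.396 m.

15.4 m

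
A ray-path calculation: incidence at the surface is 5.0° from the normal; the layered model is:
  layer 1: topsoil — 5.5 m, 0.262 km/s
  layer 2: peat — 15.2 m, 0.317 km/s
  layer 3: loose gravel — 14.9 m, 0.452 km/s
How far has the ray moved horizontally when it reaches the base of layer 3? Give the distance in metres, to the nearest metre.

4 m

Ray parameter p = sin 5.0° / 0.262 km/s = 3.3266e-01 s/km.
Layer 1: θ = 5.00°; offset = 5.5·tan 5.00° = 0.481 m.
Layer 2: sin θ = p·0.317 = 0.1055 → θ = 6.05°; offset = 15.2·tan 6.05° = 1.612 m.
Layer 3: sin θ = p·0.452 = 0.1504 → θ = 8.65°; offset = 14.9·tan 8.65° = 2.266 m.
Σ offsets = 4.359 m.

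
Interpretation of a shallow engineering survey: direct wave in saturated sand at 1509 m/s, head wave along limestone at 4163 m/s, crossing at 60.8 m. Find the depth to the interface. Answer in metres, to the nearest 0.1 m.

20.8 m

h = (x_cross/2)·√((V₂−V₁)/(V₂+V₁)).
(V₂−V₁)/(V₂+V₁) = (4163−1509)/(4163+1509) = 0.4679; √ = 0.6840.
h = (60.8/2)·0.6840 = 20.79 m.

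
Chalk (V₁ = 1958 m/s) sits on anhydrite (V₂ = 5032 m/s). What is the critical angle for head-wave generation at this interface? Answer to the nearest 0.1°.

22.9°

Critical incidence: sin θ_c = V₁/V₂ = 1958/5032 = 0.3891.
θ_c = arcsin 0.3891 = 22.90°.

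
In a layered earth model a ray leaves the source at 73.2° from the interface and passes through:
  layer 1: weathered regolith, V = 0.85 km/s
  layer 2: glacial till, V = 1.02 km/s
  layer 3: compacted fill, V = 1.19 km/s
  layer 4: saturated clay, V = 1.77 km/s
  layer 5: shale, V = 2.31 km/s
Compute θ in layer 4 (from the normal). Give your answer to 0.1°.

From the normal: θ₁ = 90° − 73.2° = 16.8°.
Snell's law across each interface conserves sin θ / V, so sin θ_4 = V_4·sin θ₁/V₁.
sin θ_4 = 1.77 × sin 16.8° / 0.85 = 0.6019.
θ_4 = 37.00° from the vertical.

37.0°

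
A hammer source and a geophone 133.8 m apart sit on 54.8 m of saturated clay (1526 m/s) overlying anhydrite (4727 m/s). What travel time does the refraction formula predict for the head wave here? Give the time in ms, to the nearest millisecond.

96 ms

θ_c = arcsin(V₁/V₂) = arcsin(1526/4727) = 18.83°, cos θ_c = 0.9465.
Intercept time tᵢ = 2h cos θ_c / V₁ = 2·54.8·0.9465/1526 = 0.06798 s.
t = x/V₂ + tᵢ = 133.8/4727 + 0.06798 = 0.09628 s.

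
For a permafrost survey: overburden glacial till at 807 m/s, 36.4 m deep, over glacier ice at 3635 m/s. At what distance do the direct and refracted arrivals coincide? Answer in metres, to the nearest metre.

x_cross = 2h·√((V₂+V₁)/(V₂−V₁)).
(V₂+V₁)/(V₂−V₁) = (3635+807)/(3635−807) = 1.5707; √ = 1.2533.
x_cross = 2·36.4·1.2533 = 91.24 m.

91 m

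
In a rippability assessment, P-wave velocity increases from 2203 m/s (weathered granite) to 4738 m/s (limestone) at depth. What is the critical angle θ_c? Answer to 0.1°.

Critical incidence: sin θ_c = V₁/V₂ = 2203/4738 = 0.4650.
θ_c = arcsin 0.4650 = 27.71°.

27.7°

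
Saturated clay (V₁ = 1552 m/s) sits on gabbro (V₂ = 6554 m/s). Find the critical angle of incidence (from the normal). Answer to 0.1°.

13.7°

At critical incidence the refracted ray runs along the interface (θ₂ = 90°), so sin θ_c = V₁/V₂.
θ_c = arcsin(1552/6554) = arcsin 0.2368 = 13.70°.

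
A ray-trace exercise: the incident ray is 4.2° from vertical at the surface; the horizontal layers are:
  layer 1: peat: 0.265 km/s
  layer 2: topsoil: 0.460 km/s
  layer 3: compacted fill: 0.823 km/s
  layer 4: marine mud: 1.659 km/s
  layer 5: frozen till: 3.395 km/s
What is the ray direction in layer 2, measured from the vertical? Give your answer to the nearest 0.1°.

Snell's law across each interface conserves sin θ / V, so sin θ_2 = V_2·sin θ₁/V₁.
sin θ_2 = 0.460 × sin 4.2° / 0.265 = 0.1271.
θ_2 = 7.30° from the vertical.

7.3°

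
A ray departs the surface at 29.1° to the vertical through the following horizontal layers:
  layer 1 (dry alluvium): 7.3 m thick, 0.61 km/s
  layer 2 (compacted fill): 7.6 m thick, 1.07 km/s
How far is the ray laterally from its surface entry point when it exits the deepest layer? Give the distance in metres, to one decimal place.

16.5 m

Apply Snell's law at each interface; in layer i the horizontal offset is hᵢ·tan θᵢ.
Layer 1: θ = 29.10°; offset = 7.3·tan 29.10° = 4.063 m.
Layer 2: sin θ = 1.07·sin 29.1°/0.61 = 0.8531, θ = 58.55°; offset = 7.6·tan 58.55° = 12.426 m.
Σ offsets = 16.489 m.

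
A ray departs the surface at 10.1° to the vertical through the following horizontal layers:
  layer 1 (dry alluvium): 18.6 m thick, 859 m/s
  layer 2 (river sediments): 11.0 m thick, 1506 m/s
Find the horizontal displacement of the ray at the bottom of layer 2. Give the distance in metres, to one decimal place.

p = sin θ₁/V₁ = sin 10.1°/859 = 2.0415e-04 s/m is conserved through the stack.
Layer 1: θ = 10.10°; offset = 18.6·tan 10.10° = 3.313 m.
Layer 2: sin θ = p·1506 = 0.3075 → θ = 17.91°; offset = 11.0·tan 17.91° = 3.554 m.
Total horizontal offset = 6.867 m.

6.9 m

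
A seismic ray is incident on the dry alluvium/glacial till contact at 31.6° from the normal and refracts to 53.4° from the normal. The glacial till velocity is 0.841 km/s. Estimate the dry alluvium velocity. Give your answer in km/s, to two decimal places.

sin 31.6° = 0.5240; sin 53.4° = 0.8028.
V₁ = V₂·(sin θ₁/sin θ₂) = 0.841·(0.5240/0.8028) = 0.55 km/s.

0.55 km/s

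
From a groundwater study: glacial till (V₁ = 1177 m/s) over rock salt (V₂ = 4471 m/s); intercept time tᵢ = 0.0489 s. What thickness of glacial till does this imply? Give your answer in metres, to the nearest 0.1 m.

29.8 m

θ_c = arcsin(1177/4471) = 15.26°; cos θ_c = 0.9647.
tᵢ = 2h cos θ_c/V₁ ⇒ h = tᵢ·V₁/(2 cos θ_c) = 0.0489·1177/(2·0.9647) = 29.83 m.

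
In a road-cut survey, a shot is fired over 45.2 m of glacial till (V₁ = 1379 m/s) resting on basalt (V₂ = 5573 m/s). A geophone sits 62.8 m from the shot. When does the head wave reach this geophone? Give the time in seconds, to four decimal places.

0.0748 s

t = x/V₂ + 2h·√(V₂²−V₁²)/(V₁V₂).
√(V₂²−V₁²) = √(5573²−1379²) = 5399.7 m/s; delay term = 2·45.2·5399.7/(1379·5573) = 0.06352 s.
t = 62.8/5573 + 0.06352 = 0.07478 s.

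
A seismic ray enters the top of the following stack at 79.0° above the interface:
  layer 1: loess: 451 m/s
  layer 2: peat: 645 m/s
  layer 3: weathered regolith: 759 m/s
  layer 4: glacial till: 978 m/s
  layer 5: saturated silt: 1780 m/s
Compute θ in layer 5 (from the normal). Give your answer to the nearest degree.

49°

From the normal: θ₁ = 90° − 79.0° = 11.0°.
Snell's law across each interface conserves sin θ / V, so sin θ_5 = V_5·sin θ₁/V₁.
sin θ_5 = 1780 × sin 11.0° / 451 = 0.7531.
θ_5 = arcsin 0.7531 = 48.86°.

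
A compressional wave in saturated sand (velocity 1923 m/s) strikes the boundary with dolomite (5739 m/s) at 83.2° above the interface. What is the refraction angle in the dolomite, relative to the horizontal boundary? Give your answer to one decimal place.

69.3°

Angle from the normal: 90° − 83.2° = 6.8°.
Snell's law: sin θ₂ = (V₂/V₁)·sin θ₁ = (5739/1923)·sin 6.8° = 0.3534.
θ₂ = sin⁻¹(0.3534) = 20.69° (from vertical).
From the interface: 90° − 20.69° = 69.31°.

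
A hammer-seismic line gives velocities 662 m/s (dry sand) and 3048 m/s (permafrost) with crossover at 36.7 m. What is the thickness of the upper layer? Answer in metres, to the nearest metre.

h = (x_cross/2)·√((V₂−V₁)/(V₂+V₁)).
(V₂−V₁)/(V₂+V₁) = (3048−662)/(3048+662) = 0.6431; √ = 0.8020.
h = (36.7/2)·0.8020 = 14.72 m.

15 m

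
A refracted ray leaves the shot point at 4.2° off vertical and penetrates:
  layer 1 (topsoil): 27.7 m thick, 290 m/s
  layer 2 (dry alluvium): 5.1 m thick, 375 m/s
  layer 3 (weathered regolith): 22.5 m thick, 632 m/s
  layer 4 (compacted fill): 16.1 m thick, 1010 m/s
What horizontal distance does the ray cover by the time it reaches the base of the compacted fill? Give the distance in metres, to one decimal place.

10.4 m

Ray parameter p = sin 4.2° / 290 m/s = 2.5255e-04 s/m.
Layer 1: θ = 4.20°; offset = 27.7·tan 4.20° = 2.034 m.
Layer 2: sin θ = p·375 = 0.0947 → θ = 5.43°; offset = 5.1·tan 5.43° = 0.485 m.
Layer 3: sin θ = p·632 = 0.1596 → θ = 9.18°; offset = 22.5·tan 9.18° = 3.638 m.
Layer 4: sin θ = p·1010 = 0.2551 → θ = 14.78°; offset = 16.1·tan 14.78° = 4.247 m.
Total horizontal offset = 10.404 m.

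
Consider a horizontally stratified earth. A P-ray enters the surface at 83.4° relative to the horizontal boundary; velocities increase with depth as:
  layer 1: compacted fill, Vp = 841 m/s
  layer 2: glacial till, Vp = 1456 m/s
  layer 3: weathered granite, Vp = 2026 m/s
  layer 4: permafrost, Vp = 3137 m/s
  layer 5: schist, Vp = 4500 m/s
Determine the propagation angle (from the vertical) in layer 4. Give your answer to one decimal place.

From the normal: θ₁ = 90° − 83.4° = 6.6°.
Ray parameter p = sin 6.6° / 841 = 1.3667e-04 s/m.
sin θ_4 = p·V_4 = 1.3667e-04 × 3137 = 0.4287.
θ_4 = 25.39° from the vertical.

25.4°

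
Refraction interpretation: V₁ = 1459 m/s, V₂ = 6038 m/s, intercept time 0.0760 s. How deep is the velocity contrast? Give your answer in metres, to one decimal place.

57.1 m

h = tᵢ·V₁·V₂ / (2·√(V₂²−V₁²)).
√(V₂²−V₁²) = √(6038² − 1459²) = 5859.1 m/s.
h = 0.076 s × 1459 × 6038 / (2 × 5859.1) = 57.14 m.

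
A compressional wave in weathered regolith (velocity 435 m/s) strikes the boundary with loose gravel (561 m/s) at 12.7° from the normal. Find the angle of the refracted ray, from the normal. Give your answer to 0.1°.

16.5°

Snell's law: sin θ₂ = (V₂/V₁)·sin θ₁ = (561/435)·sin 12.7° = 0.2835.
θ₂ = arcsin 0.2835 = 16.47° from the normal.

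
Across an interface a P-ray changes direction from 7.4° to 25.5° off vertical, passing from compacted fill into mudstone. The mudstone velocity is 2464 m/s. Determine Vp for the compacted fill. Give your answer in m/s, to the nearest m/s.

Snell's law: sin 7.4°/V₁ = sin 25.5°/V₂.
V₁ = V₂·sin 7.4°/sin 25.5° = 2464 × 0.2992 = 737.15 m/s.

737 m/s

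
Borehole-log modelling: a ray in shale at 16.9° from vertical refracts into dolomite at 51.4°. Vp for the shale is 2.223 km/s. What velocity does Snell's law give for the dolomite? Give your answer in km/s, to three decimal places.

Snell's law: sin 16.9°/V₁ = sin 51.4°/V₂.
V₂ = V₁·sin 51.4°/sin 16.9° = 2.223 × 2.6884 = 5.976 km/s.

5.976 km/s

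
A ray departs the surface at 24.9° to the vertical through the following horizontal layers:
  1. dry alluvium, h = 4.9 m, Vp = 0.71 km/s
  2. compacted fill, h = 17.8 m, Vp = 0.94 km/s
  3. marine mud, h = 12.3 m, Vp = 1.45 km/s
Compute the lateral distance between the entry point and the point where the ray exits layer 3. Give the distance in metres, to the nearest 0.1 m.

34.9 m

p = sin θ₁/V₁ = sin 24.9°/0.71 = 5.9301e-01 s/km is conserved through the stack.
Layer 1: θ = 24.90°; offset = 4.9·tan 24.90° = 2.275 m.
Layer 2: sin θ = p·0.94 = 0.5574 → θ = 33.88°; offset = 17.8·tan 33.88° = 11.951 m.
Layer 3: sin θ = p·1.45 = 0.8599 → θ = 59.30°; offset = 12.3·tan 59.30° = 20.716 m.
Total horizontal offset = 34.942 m.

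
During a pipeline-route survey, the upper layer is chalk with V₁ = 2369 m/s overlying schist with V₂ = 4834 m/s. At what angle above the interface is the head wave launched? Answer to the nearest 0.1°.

Critical incidence: sin θ_c = V₁/V₂ = 2369/4834 = 0.4901.
θ_c = arcsin 0.4901 = 29.35°.
Measured from the interface: 90° − 29.35° = 60.65°.

60.7°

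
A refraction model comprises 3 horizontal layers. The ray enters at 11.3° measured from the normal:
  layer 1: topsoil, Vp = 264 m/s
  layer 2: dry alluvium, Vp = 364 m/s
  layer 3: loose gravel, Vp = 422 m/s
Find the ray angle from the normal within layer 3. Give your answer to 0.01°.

18.25°

Snell's law across each interface conserves sin θ / V, so sin θ_3 = V_3·sin θ₁/V₁.
sin θ_3 = 422 × sin 11.3° / 264 = 0.3132.
θ_3 = arcsin 0.3132 = 18.25°.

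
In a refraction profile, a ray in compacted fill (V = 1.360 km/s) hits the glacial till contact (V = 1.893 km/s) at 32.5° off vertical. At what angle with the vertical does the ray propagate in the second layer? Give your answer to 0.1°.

48.4°

Snell's law: sin θ₂ = (V₂/V₁)·sin θ₁ = (1.893/1.360)·sin 32.5° = 0.7479.
θ₂ = arcsin 0.7479 = 48.41° from the normal.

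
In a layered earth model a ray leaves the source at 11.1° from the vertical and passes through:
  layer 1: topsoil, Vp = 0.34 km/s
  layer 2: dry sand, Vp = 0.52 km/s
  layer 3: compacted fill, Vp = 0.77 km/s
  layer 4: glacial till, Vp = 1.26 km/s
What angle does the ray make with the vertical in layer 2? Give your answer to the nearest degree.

17°

Ray parameter p = sin 11.1° / 0.34 = 5.6624e-01 s/km.
sin θ_2 = p·V_2 = 5.6624e-01 × 0.52 = 0.2944.
θ_2 = arcsin 0.2944 = 17.12°.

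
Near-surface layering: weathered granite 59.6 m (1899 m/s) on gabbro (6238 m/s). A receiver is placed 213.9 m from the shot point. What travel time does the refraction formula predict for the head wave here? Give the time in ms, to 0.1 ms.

t = x/V₂ + 2h·√(V₂²−V₁²)/(V₁V₂).
√(V₂²−V₁²) = √(6238²−1899²) = 5941.9 m/s; delay term = 2·59.6·5941.9/(1899·6238) = 0.05979 s.
t = 213.9/6238 + 0.05979 = 0.09408 s.

94.1 ms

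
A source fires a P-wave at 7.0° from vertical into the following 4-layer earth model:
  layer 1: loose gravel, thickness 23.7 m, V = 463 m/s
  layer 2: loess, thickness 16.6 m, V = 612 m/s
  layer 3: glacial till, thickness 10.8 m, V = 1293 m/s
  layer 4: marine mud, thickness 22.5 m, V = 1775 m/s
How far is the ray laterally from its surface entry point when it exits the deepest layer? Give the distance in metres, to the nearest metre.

Apply Snell's law at each interface; in layer i the horizontal offset is hᵢ·tan θᵢ.
Layer 1: θ = 7.00°; offset = 23.7·tan 7.00° = 2.910 m.
Layer 2: sin θ = 612·sin 7.0°/463 = 0.1611, θ = 9.27°; offset = 16.6·tan 9.27° = 2.709 m.
Layer 3: sin θ = 1293·sin 7.0°/463 = 0.3403, θ = 19.90°; offset = 10.8·tan 19.90° = 3.909 m.
Layer 4: sin θ = 1775·sin 7.0°/463 = 0.4672, θ = 27.85°; offset = 22.5·tan 27.85° = 11.890 m.
Σ offsets = 21.418 m.

21 m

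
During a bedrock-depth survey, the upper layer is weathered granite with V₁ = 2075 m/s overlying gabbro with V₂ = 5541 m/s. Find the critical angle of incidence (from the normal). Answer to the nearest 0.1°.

Critical incidence: sin θ_c = V₁/V₂ = 2075/5541 = 0.3745.
θ_c = arcsin 0.3745 = 21.99°.

22.0°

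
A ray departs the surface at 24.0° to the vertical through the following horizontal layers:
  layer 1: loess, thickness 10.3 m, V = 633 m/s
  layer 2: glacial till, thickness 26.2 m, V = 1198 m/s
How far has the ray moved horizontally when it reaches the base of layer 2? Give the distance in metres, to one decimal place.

36.2 m

Apply Snell's law at each interface; in layer i the horizontal offset is hᵢ·tan θᵢ.
Layer 1: θ = 24.00°; offset = 10.3·tan 24.00° = 4.586 m.
Layer 2: sin θ = 1198·sin 24.0°/633 = 0.7698, θ = 50.33°; offset = 26.2·tan 50.33° = 31.596 m.
Σ offsets = 36.182 m.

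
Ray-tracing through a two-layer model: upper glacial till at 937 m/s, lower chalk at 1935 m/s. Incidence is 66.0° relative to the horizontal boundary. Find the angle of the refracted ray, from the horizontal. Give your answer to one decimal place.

32.9°

Convert to the normal: θ₁ = 90° − 66.0° = 24.0°.
sin θ₁/V₁ = sin θ₂/V₂ ⇒ sin θ₂ = 1935·sin 24.0°/937 = 1935·0.4067/937 = 0.8400.
θ₂ = sin⁻¹(0.8400) = 57.14° (from vertical).
From the interface: 90° − 57.14° = 32.86°.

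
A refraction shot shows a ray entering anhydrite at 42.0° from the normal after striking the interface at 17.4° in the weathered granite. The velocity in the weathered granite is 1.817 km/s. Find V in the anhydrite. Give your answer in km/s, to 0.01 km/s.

sin 17.4° = 0.2990; sin 42.0° = 0.6691.
V₂ = V₁·(sin θ₂/sin θ₁) = 1.817·(0.6691/0.2990) = 4.07 km/s.

4.07 km/s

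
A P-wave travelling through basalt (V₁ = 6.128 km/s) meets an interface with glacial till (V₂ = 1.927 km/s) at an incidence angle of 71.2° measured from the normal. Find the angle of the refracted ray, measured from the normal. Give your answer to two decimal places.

sin θ₁/V₁ = sin θ₂/V₂ ⇒ sin θ₂ = 1.927·sin 71.2°/6.128 = 1.927·0.9466/6.128 = 0.2977.
θ₂ = sin⁻¹(0.2977) = 17.32° (from vertical).

17.32°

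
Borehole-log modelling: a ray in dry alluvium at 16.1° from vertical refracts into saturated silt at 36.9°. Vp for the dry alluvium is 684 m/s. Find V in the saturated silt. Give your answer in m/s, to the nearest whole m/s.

1481 m/s

sin 16.1° = 0.2773; sin 36.9° = 0.6004.
V₂ = V₁·(sin θ₂/sin θ₁) = 684·(0.6004/0.2773) = 1480.94 m/s.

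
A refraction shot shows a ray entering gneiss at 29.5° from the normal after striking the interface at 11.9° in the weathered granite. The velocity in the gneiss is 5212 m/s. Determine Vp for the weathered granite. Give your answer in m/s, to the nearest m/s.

sin 11.9° = 0.2062; sin 29.5° = 0.4924.
V₁ = V₂·(sin θ₁/sin θ₂) = 5212·(0.2062/0.4924) = 2182.54 m/s.

2183 m/s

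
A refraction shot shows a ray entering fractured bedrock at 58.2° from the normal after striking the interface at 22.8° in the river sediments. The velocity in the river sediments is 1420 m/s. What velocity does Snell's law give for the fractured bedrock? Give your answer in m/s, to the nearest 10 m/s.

Snell's law: sin 22.8°/V₁ = sin 58.2°/V₂.
V₂ = V₁·sin 58.2°/sin 22.8° = 1420 × 2.1932 = 3114.32 m/s.

3110 m/s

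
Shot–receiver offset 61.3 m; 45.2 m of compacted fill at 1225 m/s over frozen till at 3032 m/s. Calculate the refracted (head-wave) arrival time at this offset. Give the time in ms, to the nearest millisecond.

θ_c = arcsin(V₁/V₂) = arcsin(1225/3032) = 23.83°, cos θ_c = 0.9147.
Intercept time tᵢ = 2h cos θ_c / V₁ = 2·45.2·0.9147/1225 = 0.06750 s.
t = x/V₂ + tᵢ = 61.3/3032 + 0.06750 = 0.08772 s.

88 ms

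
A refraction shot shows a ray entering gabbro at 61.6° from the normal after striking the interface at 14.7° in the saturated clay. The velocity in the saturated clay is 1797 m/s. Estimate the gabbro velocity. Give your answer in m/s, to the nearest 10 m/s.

6230 m/s

Snell's law: sin 14.7°/V₁ = sin 61.6°/V₂.
V₂ = V₁·sin 61.6°/sin 14.7° = 1797 × 3.4665 = 6229.28 m/s.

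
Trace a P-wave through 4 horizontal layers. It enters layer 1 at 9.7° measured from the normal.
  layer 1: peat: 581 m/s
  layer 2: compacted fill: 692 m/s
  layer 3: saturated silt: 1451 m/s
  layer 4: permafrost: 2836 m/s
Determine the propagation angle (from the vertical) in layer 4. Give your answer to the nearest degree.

55°

Ray parameter p = sin 9.7° / 581 = 2.9000e-04 s/m.
sin θ_4 = p·V_4 = 2.9000e-04 × 2836 = 0.8224.
θ_4 = 55.33° from the vertical.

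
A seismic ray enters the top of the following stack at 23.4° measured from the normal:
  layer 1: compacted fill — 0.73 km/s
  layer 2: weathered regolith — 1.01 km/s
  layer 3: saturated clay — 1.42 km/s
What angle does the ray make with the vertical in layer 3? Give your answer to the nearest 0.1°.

Ray parameter p = sin 23.4° / 0.73 = 5.4404e-01 s/km.
sin θ_3 = p·V_3 = 5.4404e-01 × 1.42 = 0.7725.
θ_3 = 50.58° from the vertical.

50.6°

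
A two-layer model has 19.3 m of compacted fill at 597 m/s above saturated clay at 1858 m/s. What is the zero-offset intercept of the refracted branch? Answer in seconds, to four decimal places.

0.0612 s

tᵢ = 2h·√(V₂²−V₁²)/(V₁V₂).
√(V₂²−V₁²) = √(1858²−597²) = 1759.5 m/s.
tᵢ = 2·19.3·1759.5/(597·1858) = 0.06123 s.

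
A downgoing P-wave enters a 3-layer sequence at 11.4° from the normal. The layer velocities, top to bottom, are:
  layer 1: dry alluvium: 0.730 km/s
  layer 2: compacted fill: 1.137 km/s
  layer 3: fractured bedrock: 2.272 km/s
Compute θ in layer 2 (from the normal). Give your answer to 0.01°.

Snell's law across each interface conserves sin θ / V, so sin θ_2 = V_2·sin θ₁/V₁.
sin θ_2 = 1.137 × sin 11.4° / 0.730 = 0.3079.
θ_2 = arcsin 0.3079 = 17.93°.

17.93°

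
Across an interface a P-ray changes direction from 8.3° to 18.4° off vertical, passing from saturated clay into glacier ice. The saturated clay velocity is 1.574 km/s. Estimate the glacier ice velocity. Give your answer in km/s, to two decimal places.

sin 8.3° = 0.1444; sin 18.4° = 0.3156.
V₂ = V₁·(sin θ₂/sin θ₁) = 1.574·(0.3156/0.1444) = 3.44 km/s.

3.44 km/s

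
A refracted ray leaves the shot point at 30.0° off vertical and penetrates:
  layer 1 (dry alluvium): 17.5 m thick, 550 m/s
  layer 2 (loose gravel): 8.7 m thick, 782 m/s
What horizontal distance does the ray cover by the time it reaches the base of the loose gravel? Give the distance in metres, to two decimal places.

18.90 m

Ray parameter p = sin 30.0° / 550 m/s = 9.0909e-04 s/m.
Layer 1: θ = 30.00°; offset = 17.5·tan 30.00° = 10.1036 m.
Layer 2: sin θ = p·782 = 0.7109 → θ = 45.31°; offset = 8.7·tan 45.31° = 8.7943 m.
Σ offsets = 18.8980 m.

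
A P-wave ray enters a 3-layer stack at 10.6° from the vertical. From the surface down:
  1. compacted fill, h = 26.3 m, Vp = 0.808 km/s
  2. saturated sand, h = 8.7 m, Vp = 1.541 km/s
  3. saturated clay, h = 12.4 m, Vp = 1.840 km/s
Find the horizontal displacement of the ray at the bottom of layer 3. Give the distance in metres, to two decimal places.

13.90 m

p = sin θ₁/V₁ = sin 10.6°/0.808 = 2.2766e-01 s/km is conserved through the stack.
Layer 1: θ = 10.60°; offset = 26.3·tan 10.60° = 4.9219 m.
Layer 2: sin θ = p·1.541 = 0.3508 → θ = 20.54°; offset = 8.7·tan 20.54° = 3.2594 m.
Layer 3: sin θ = p·1.840 = 0.4189 → θ = 24.77°; offset = 12.4·tan 24.77° = 5.7204 m.
Summing the layer offsets gives 13.9017 m.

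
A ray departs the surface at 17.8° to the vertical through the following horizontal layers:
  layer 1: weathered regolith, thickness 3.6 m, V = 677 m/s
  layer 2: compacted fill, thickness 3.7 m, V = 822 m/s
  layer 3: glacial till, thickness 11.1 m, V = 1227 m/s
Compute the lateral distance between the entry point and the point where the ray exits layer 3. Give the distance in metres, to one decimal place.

10.0 m

p = sin θ₁/V₁ = sin 17.8°/677 = 4.5154e-04 s/m is conserved through the stack.
Layer 1: θ = 17.80°; offset = 3.6·tan 17.80° = 1.156 m.
Layer 2: sin θ = p·822 = 0.3712 → θ = 21.79°; offset = 3.7·tan 21.79° = 1.479 m.
Layer 3: sin θ = p·1227 = 0.5540 → θ = 33.64°; offset = 11.1·tan 33.64° = 7.387 m.
Σ offsets = 10.022 m.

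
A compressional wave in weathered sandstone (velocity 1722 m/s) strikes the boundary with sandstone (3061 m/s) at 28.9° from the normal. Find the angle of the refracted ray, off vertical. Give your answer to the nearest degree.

sin θ₁/V₁ = sin θ₂/V₂ ⇒ sin θ₂ = 3061·sin 28.9°/1722 = 3061·0.4833/1722 = 0.8591.
θ₂ = sin⁻¹(0.8591) = 59.21° (from vertical).

59°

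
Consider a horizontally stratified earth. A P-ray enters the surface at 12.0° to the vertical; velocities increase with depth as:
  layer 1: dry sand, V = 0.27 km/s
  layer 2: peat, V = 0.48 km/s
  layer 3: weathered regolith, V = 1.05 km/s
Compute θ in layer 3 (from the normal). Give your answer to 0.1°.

Ray parameter p = sin 12.0° / 0.27 = 7.7004e-01 s/km.
sin θ_3 = p·V_3 = 7.7004e-01 × 1.05 = 0.8085.
θ_3 = 53.95° from the vertical.

54.0°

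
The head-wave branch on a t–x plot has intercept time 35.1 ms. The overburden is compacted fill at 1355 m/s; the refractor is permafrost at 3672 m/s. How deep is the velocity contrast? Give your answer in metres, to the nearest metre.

26 m

h = tᵢ·V₁·V₂ / (2·√(V₂²−V₁²)).
√(V₂²−V₁²) = √(3672² − 1355²) = 3412.9 m/s.
h = 0.0351 s × 1355 × 3672 / (2 × 3412.9) = 25.59 m.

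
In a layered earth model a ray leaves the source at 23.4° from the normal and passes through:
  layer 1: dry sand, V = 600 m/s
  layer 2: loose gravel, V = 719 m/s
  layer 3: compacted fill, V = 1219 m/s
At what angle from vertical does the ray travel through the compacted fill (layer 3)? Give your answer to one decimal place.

53.8°

Ray parameter p = sin 23.4° / 600 = 6.6191e-04 s/m.
sin θ_3 = p·V_3 = 6.6191e-04 × 1219 = 0.8069.
θ_3 = arcsin 0.8069 = 53.79°.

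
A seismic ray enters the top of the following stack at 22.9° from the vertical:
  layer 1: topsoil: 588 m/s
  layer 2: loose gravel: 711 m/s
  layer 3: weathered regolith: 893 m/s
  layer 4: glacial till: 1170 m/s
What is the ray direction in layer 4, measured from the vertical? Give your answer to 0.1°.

Ray parameter p = sin 22.9° / 588 = 6.6178e-04 s/m.
sin θ_4 = p·V_4 = 6.6178e-04 × 1170 = 0.7743.
θ_4 = arcsin 0.7743 = 50.74°.

50.7°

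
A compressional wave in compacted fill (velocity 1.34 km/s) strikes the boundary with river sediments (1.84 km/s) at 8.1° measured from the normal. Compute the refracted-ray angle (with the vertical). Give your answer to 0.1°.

11.2°

sin θ₁/V₁ = sin θ₂/V₂ ⇒ sin θ₂ = 1.84·sin 8.1°/1.34 = 1.84·0.1409/1.34 = 0.1935.
θ₂ = arcsin 0.1935 = 11.16° from the normal.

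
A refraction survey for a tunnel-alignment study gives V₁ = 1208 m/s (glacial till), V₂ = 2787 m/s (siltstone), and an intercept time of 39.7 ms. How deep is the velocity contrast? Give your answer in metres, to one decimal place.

26.6 m

h = tᵢ·V₁·V₂ / (2·√(V₂²−V₁²)).
√(V₂²−V₁²) = √(2787² − 1208²) = 2511.6 m/s.
h = 0.0397 s × 1208 × 2787 / (2 × 2511.6) = 26.61 m.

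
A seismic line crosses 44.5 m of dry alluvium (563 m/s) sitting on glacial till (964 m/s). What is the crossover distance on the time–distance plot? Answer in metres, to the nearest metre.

174 m

θ_c = arcsin(563/964) = 35.73°, so cos θ_c = 0.8117 and tᵢ = 2h cos θ_c/V₁ = 0.1283 s.
At crossover x/V₁ = x/V₂ + tᵢ ⇒ x = tᵢ/(1/V₁ − 1/V₂) = 0.12832/(1.7762e-03 − 1.0373e-03) = 173.68 m.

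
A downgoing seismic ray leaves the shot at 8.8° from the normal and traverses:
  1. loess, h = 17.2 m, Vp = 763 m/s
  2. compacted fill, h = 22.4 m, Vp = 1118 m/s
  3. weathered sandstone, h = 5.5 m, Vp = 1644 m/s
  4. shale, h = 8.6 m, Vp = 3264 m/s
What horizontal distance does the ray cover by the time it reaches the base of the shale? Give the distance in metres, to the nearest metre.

17 m

Apply Snell's law at each interface; in layer i the horizontal offset is hᵢ·tan θᵢ.
Layer 1: θ = 8.80°; offset = 17.2·tan 8.80° = 2.663 m.
Layer 2: sin θ = 1118·sin 8.8°/763 = 0.2242, θ = 12.95°; offset = 22.4·tan 12.95° = 5.152 m.
Layer 3: sin θ = 1644·sin 8.8°/763 = 0.3296, θ = 19.25°; offset = 5.5·tan 19.25° = 1.920 m.
Layer 4: sin θ = 3264·sin 8.8°/763 = 0.6545, θ = 40.88°; offset = 8.6·tan 40.88° = 7.444 m.
Σ offsets = 17.179 m.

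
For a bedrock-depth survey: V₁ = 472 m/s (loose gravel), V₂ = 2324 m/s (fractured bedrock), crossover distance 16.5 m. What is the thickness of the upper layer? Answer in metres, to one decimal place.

6.7 m

x_cross = 2h·√((V₂+V₁)/(V₂−V₁)) → h = x_cross / (2·√((V₂+V₁)/(V₂−V₁))).
√((V₂+V₁)/(V₂−V₁)) = √((2324+472)/(2324−472)) = 1.2287.
h = 16.5 / (2·1.2287) = 6.71 m.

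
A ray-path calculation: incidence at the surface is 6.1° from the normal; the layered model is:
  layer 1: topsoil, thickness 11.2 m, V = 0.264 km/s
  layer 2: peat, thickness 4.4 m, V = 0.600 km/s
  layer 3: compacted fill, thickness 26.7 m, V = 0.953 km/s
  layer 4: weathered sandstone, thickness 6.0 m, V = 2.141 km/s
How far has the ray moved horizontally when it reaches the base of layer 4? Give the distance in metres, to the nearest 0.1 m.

23.6 m

Apply Snell's law at each interface; in layer i the horizontal offset is hᵢ·tan θᵢ.
Layer 1: θ = 6.10°; offset = 11.2·tan 6.10° = 1.197 m.
Layer 2: sin θ = 0.600·sin 6.1°/0.264 = 0.2415, θ = 13.98°; offset = 4.4·tan 13.98° = 1.095 m.
Layer 3: sin θ = 0.953·sin 6.1°/0.264 = 0.3836, θ = 22.56°; offset = 26.7·tan 22.56° = 11.090 m.
Layer 4: sin θ = 2.141·sin 6.1°/0.264 = 0.8618, θ = 59.52°; offset = 6.0·tan 59.52° = 10.193 m.
Σ offsets = 23.576 m.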